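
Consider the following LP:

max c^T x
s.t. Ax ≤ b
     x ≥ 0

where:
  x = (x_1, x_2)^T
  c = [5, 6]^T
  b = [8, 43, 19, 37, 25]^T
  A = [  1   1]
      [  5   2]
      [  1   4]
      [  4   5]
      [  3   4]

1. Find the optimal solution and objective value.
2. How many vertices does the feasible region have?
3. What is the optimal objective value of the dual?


1. x_1 = 7, x_2 = 1, z = 41
2. 5
3. 41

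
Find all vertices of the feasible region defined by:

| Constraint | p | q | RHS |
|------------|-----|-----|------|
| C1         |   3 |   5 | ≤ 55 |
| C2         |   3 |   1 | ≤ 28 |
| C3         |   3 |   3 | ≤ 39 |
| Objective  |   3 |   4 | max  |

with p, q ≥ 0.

(0, 0), (9.333, 0), (7.5, 5.5), (5, 8), (0, 11)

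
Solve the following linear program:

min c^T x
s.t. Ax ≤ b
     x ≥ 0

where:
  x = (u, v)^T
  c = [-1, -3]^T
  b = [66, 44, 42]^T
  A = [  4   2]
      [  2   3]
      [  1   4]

Evaluate the objective at each vertex of the feasible region:
  z(0, 0) = 0
  z(16.5, 0) = -16.5
  z(13.75, 5.5) = -30.25
  z(10, 8) = -34  ←
  z(0, 10.5) = -31.5
The minimum is at u = 10, v = 8.

u = 10, v = 8, z = -34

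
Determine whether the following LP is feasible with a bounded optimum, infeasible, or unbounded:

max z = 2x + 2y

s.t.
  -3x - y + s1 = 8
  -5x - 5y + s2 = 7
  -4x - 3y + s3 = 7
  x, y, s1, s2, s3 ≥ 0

Unbounded (objective can increase without bound)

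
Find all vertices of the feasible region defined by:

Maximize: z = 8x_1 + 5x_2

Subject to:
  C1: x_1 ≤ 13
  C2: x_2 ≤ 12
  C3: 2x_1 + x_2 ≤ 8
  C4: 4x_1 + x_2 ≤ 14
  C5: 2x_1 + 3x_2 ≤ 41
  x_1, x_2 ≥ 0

(0, 0), (3.5, 0), (3, 2), (0, 8)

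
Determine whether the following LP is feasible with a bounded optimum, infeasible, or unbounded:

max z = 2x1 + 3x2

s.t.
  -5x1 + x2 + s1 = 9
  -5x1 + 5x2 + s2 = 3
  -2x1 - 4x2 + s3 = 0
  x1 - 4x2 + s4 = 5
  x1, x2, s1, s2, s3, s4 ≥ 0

Unbounded (objective can increase without bound)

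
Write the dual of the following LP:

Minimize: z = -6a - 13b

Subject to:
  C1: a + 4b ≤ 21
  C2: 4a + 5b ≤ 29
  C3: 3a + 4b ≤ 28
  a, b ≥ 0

Primal min cᵀx s.t. Ax ≤ b, x ≥ 0  →  Dual max −bᵀy s.t. Aᵀy ≥ −c, y ≥ 0.

Maximize: z = -21y1 - 29y2 - 28y3

Subject to:
  y1 + 4y2 + 3y3 ≥ 6
  4y1 + 5y2 + 4y3 ≥ 13
  y1, y2, y3 ≥ 0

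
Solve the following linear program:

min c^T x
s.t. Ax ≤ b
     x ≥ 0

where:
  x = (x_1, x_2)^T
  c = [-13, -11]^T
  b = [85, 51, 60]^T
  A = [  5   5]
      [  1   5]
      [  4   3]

Evaluate the objective at each vertex of the feasible region:
  z(0, 0) = 0
  z(15, 0) = -195
  z(9, 8) = -205  ←
  z(8.5, 8.5) = -204
  z(0, 10.2) = -112.2
The minimum is at x_1 = 9, x_2 = 8.

x_1 = 9, x_2 = 8, z = -205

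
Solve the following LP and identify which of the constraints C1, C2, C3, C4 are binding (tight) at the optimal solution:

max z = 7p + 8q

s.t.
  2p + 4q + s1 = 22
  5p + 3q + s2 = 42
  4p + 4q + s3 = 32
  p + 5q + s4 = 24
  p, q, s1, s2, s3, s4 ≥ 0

At p = 5, q = 3, compute slack b - a·x for each constraint:
  C1: 22 − 22 = 0  (binding)
  C2: 42 − 34 = 8  (slack)
  C3: 32 − 32 = 0  (binding)
  C4: 24 − 20 = 4  (slack)

Optimal: p = 5, q = 3
Binding: C1, C3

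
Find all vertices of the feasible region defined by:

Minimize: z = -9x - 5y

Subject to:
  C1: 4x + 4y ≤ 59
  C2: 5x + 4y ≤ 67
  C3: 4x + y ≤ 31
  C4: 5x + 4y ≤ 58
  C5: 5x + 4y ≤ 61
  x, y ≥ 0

(0, 0), (7.75, 0), (6, 7), (0, 14.5)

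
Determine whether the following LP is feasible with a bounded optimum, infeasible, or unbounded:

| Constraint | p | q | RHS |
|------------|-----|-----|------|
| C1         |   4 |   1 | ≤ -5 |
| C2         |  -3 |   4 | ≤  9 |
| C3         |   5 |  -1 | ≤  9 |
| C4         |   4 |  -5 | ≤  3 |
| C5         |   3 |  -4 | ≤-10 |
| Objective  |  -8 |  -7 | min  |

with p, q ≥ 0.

Infeasible (no feasible solution exists)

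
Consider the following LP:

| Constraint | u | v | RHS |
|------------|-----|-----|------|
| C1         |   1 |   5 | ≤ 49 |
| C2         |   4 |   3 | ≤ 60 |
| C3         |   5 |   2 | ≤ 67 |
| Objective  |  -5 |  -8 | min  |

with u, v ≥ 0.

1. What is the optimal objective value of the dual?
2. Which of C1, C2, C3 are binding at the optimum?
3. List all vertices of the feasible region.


1. -109
2. C1, C2
3. (0, 0), (13.4, 0), (11.57, 4.571), (9, 8), (0, 9.8)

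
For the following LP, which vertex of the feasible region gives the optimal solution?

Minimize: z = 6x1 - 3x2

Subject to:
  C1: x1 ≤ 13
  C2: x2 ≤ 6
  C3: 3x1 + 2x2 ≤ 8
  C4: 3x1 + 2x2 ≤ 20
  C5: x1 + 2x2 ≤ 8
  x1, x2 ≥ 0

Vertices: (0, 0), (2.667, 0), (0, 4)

Evaluate the objective at each vertex of the feasible region:
  z(0, 0) = 0
  z(2.667, 0) = 16
  z(0, 4) = -12  ←
The minimum is at x1 = 0, x2 = 4.

(0, 4)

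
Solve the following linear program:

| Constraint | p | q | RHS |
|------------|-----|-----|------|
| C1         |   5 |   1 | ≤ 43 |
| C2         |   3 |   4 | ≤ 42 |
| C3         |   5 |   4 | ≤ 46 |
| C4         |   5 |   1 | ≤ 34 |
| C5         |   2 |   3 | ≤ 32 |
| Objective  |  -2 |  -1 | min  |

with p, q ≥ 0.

Evaluate the objective at each vertex of the feasible region:
  z(0, 0) = 0
  z(6.8, 0) = -13.6
  z(6, 4) = -16  ←
  z(2, 9) = -13
  z(0, 10.5) = -10.5
The minimum is at p = 6, q = 4.

p = 6, q = 4, z = -16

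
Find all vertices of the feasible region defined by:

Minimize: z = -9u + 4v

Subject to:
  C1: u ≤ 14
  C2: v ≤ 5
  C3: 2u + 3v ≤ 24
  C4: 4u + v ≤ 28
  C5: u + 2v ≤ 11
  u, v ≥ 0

(0, 0), (7, 0), (6.429, 2.286), (1, 5), (0, 5)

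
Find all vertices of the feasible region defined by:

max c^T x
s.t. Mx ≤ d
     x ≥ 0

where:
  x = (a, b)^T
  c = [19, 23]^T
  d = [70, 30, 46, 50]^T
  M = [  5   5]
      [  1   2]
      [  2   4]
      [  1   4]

(0, 0), (14, 0), (5, 9), (0, 11.5)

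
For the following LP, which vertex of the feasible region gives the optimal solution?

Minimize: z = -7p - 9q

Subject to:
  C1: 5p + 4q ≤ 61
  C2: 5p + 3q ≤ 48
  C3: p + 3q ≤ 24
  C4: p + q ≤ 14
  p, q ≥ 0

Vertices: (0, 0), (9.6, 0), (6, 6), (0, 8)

Evaluate the objective at each vertex of the feasible region:
  z(0, 0) = 0
  z(9.6, 0) = -67.2
  z(6, 6) = -96  ←
  z(0, 8) = -72
The minimum is at p = 6, q = 6.

(6, 6)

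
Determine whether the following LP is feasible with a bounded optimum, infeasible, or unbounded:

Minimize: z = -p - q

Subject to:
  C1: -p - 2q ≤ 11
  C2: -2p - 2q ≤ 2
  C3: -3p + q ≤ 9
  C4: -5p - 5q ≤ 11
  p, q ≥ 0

Unbounded (objective can decrease without bound)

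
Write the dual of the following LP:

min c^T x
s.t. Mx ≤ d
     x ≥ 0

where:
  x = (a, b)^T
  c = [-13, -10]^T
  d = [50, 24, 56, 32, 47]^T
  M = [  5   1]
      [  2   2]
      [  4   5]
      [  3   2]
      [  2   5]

Primal min cᵀx s.t. Ax ≤ b, x ≥ 0  →  Dual max −bᵀy s.t. Aᵀy ≥ −c, y ≥ 0.

Maximize: z = -50y1 - 24y2 - 56y3 - 32y4 - 47y5

Subject to:
  5y1 + 2y2 + 4y3 + 3y4 + 2y5 ≥ 13
  y1 + 2y2 + 5y3 + 2y4 + 5y5 ≥ 10
  y1, y2, y3, y4, y5 ≥ 0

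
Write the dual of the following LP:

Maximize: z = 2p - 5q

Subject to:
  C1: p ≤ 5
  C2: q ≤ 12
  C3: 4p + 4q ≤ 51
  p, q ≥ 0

Primal max cᵀx s.t. Ax ≤ b, x ≥ 0  →  Dual min bᵀy s.t. Aᵀy ≥ c, y ≥ 0.

Minimize: z = 5y1 + 12y2 + 51y3

Subject to:
  y1 + 4y3 ≥ 2
  y2 + 4y3 ≥ -5
  y1, y2, y3 ≥ 0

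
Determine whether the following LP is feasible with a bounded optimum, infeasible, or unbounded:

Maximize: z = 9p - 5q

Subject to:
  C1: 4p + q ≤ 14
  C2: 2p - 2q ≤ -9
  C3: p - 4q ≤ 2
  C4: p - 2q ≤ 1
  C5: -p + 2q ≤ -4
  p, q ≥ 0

Infeasible (no feasible solution exists)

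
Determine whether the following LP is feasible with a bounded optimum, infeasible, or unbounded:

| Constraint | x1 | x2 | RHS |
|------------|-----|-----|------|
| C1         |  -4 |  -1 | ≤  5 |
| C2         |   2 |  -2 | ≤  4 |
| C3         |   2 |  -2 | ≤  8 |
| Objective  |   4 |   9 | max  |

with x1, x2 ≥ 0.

Unbounded (objective can increase without bound)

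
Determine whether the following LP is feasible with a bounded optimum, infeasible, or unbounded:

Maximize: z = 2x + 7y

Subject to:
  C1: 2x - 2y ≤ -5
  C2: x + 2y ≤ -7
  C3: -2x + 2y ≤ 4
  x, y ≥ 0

Infeasible (no feasible solution exists)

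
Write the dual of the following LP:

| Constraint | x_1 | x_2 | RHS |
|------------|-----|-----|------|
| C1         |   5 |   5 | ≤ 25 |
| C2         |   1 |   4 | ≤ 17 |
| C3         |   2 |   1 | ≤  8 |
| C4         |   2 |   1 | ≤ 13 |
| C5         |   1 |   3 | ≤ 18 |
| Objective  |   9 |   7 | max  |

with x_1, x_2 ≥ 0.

Primal max cᵀx s.t. Ax ≤ b, x ≥ 0  →  Dual min bᵀy s.t. Aᵀy ≥ c, y ≥ 0.

Minimize: z = 25y1 + 17y2 + 8y3 + 13y4 + 18y5

Subject to:
  5y1 + y2 + 2y3 + 2y4 + y5 ≥ 9
  5y1 + 4y2 + y3 + y4 + 3y5 ≥ 7
  y1, y2, y3, y4, y5 ≥ 0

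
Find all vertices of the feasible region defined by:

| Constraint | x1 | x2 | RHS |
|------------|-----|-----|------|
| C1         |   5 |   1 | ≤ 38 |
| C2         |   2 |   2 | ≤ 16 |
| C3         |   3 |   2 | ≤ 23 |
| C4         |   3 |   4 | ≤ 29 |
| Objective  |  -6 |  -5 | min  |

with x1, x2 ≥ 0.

(0, 0), (7.6, 0), (7.571, 0.1429), (7, 1), (3, 5), (0, 7.25)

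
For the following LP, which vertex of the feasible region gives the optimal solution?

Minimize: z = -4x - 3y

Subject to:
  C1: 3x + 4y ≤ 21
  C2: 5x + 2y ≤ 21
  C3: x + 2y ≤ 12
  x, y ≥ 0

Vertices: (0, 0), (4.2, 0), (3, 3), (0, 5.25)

Evaluate the objective at each vertex of the feasible region:
  z(0, 0) = 0
  z(4.2, 0) = -16.8
  z(3, 3) = -21  ←
  z(0, 5.25) = -15.75
The minimum is at x = 3, y = 3.

(3, 3)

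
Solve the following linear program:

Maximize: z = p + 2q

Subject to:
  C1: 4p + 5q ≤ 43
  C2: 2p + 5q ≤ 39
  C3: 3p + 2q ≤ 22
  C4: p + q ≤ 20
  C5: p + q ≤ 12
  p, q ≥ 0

Evaluate the objective at each vertex of the feasible region:
  z(0, 0) = 0
  z(7.333, 0) = 7.333
  z(3.429, 5.857) = 15.14
  z(2, 7) = 16  ←
  z(0, 7.8) = 15.6
The maximum is at p = 2, q = 7.

p = 2, q = 7, z = 16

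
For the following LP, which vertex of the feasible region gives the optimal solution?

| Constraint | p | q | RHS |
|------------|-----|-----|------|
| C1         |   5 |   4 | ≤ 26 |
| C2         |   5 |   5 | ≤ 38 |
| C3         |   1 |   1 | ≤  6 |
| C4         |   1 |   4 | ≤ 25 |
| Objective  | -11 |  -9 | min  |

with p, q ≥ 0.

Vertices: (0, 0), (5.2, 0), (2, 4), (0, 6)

Evaluate the objective at each vertex of the feasible region:
  z(0, 0) = 0
  z(5.2, 0) = -57.2
  z(2, 4) = -58  ←
  z(0, 6) = -54
The minimum is at p = 2, q = 4.

(2, 4)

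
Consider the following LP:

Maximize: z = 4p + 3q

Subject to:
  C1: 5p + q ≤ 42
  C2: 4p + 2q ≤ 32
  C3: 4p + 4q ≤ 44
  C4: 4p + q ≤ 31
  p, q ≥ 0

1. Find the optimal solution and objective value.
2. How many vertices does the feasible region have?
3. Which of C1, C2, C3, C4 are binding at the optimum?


1. p = 5, q = 6, z = 38
2. 5
3. C2, C3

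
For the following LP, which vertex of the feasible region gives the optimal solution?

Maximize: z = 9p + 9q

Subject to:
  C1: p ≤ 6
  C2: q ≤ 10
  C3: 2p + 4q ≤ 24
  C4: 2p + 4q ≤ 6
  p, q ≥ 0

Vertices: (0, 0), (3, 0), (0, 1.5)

Evaluate the objective at each vertex of the feasible region:
  z(0, 0) = 0
  z(3, 0) = 27  ←
  z(0, 1.5) = 13.5
The maximum is at p = 3, q = 0.

(3, 0)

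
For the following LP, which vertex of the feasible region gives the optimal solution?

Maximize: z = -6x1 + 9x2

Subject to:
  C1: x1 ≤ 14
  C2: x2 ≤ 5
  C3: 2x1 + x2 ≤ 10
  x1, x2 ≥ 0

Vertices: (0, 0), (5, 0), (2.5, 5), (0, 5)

Evaluate the objective at each vertex of the feasible region:
  z(0, 0) = 0
  z(5, 0) = -30
  z(2.5, 5) = 30
  z(0, 5) = 45  ←
The maximum is at x1 = 0, x2 = 5.

(0, 5)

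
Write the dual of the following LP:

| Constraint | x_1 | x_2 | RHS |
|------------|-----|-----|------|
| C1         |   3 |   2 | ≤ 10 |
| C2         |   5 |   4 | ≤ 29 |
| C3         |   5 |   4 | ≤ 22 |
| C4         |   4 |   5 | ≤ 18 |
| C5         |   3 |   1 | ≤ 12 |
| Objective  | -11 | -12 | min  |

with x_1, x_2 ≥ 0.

Primal min cᵀx s.t. Ax ≤ b, x ≥ 0  →  Dual max −bᵀy s.t. Aᵀy ≥ −c, y ≥ 0.

Maximize: z = -10y1 - 29y2 - 22y3 - 18y4 - 12y5

Subject to:
  3y1 + 5y2 + 5y3 + 4y4 + 3y5 ≥ 11
  2y1 + 4y2 + 4y3 + 5y4 + y5 ≥ 12
  y1, y2, y3, y4, y5 ≥ 0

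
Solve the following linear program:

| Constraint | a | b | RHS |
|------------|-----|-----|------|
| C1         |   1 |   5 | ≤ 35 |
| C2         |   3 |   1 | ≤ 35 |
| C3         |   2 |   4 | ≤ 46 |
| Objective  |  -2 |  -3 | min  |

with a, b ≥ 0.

Evaluate the objective at each vertex of the feasible region:
  z(0, 0) = 0
  z(11.67, 0) = -23.33
  z(10, 5) = -35  ←
  z(0, 7) = -21
The minimum is at a = 10, b = 5.

a = 10, b = 5, z = -35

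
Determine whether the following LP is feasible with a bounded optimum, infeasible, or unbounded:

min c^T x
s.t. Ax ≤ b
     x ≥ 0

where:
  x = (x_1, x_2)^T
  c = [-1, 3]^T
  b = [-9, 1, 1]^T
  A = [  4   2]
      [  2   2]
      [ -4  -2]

Infeasible (no feasible solution exists)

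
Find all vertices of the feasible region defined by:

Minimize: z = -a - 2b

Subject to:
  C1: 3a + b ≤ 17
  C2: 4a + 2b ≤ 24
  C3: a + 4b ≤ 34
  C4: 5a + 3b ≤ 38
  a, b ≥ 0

(0, 0), (5.667, 0), (5, 2), (2, 8), (0, 8.5)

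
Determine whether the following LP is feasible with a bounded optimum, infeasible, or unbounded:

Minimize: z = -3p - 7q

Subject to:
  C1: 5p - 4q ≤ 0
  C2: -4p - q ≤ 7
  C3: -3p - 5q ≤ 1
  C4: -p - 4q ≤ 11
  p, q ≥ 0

Unbounded (objective can decrease without bound)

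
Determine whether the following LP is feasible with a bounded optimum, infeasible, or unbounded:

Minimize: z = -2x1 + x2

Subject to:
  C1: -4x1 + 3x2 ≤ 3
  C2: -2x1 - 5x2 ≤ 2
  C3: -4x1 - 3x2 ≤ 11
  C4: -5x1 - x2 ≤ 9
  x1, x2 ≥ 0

Unbounded (objective can decrease without bound)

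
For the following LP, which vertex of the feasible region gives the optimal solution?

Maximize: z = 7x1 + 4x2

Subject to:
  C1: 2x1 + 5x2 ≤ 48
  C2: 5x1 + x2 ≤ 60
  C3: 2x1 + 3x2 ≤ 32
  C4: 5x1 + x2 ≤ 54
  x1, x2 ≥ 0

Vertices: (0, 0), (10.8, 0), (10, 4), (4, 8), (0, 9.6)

Evaluate the objective at each vertex of the feasible region:
  z(0, 0) = 0
  z(10.8, 0) = 75.6
  z(10, 4) = 86  ←
  z(4, 8) = 60
  z(0, 9.6) = 38.4
The maximum is at x1 = 10, x2 = 4.

(10, 4)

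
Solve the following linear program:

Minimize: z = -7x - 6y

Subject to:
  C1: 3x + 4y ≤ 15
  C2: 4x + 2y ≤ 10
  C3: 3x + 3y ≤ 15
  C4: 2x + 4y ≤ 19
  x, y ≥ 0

Evaluate the objective at each vertex of the feasible region:
  z(0, 0) = 0
  z(2.5, 0) = -17.5
  z(1, 3) = -25  ←
  z(0, 3.75) = -22.5
The minimum is at x = 1, y = 3.

x = 1, y = 3, z = -25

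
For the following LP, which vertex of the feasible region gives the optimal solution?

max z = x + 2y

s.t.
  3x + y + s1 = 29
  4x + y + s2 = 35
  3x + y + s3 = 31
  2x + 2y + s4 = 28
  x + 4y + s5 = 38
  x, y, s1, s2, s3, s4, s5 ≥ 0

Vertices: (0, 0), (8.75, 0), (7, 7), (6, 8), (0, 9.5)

Evaluate the objective at each vertex of the feasible region:
  z(0, 0) = 0
  z(8.75, 0) = 8.75
  z(7, 7) = 21
  z(6, 8) = 22  ←
  z(0, 9.5) = 19
The maximum is at x = 6, y = 8.

(6, 8)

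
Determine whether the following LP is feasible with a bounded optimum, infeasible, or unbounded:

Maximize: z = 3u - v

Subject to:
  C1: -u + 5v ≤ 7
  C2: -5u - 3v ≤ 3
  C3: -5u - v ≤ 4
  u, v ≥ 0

Unbounded (objective can increase without bound)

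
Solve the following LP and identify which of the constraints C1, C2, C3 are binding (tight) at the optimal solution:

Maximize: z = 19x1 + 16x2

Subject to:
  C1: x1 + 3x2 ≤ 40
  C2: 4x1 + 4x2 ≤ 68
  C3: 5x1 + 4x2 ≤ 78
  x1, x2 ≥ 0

At x1 = 10, x2 = 7, compute slack b - a·x for each constraint:
  C1: 40 − 31 = 9  (slack)
  C2: 68 − 68 = 0  (binding)
  C3: 78 − 78 = 0  (binding)

Optimal: x1 = 10, x2 = 7
Binding: C2, C3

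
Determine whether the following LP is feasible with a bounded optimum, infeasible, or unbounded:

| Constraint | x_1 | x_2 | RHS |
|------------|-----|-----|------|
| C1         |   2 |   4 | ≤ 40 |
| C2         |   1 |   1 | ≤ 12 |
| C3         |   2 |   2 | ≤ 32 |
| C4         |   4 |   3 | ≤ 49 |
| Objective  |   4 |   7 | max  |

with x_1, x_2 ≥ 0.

Feasible with a bounded optimal solution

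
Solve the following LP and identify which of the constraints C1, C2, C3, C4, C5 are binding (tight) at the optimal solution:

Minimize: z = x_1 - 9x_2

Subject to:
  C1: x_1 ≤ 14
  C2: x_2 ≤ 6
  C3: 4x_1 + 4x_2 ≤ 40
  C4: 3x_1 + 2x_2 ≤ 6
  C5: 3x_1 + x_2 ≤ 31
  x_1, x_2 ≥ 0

At x_1 = 0, x_2 = 3, compute slack b - a·x for each constraint:
  C1: 14 − 0 = 14  (slack)
  C2: 6 − 3 = 3  (slack)
  C3: 40 − 12 = 28  (slack)
  C4: 6 − 6 = 0  (binding)
  C5: 31 − 3 = 28  (slack)

Optimal: x_1 = 0, x_2 = 3
Binding: C4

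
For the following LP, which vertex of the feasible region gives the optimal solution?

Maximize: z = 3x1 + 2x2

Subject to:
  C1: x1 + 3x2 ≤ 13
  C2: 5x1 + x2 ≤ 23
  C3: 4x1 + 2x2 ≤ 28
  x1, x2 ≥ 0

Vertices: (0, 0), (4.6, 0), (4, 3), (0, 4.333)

Evaluate the objective at each vertex of the feasible region:
  z(0, 0) = 0
  z(4.6, 0) = 13.8
  z(4, 3) = 18  ←
  z(0, 4.333) = 8.667
The maximum is at x1 = 4, x2 = 3.

(4, 3)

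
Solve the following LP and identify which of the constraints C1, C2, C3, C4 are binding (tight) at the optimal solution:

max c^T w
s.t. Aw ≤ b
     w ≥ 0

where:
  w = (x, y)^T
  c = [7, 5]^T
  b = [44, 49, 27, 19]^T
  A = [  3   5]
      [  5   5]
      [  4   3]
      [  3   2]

At x = 3, y = 5, compute slack b - a·x for each constraint:
  C1: 44 − 34 = 10  (slack)
  C2: 49 − 40 = 9  (slack)
  C3: 27 − 27 = 0  (binding)
  C4: 19 − 19 = 0  (binding)

Optimal: x = 3, y = 5
Binding: C3, C4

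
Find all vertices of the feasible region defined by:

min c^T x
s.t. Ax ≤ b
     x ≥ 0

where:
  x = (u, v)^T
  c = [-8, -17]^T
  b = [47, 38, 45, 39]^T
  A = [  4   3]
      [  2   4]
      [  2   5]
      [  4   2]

(0, 0), (9.75, 0), (6.667, 6.167), (5, 7), (0, 9)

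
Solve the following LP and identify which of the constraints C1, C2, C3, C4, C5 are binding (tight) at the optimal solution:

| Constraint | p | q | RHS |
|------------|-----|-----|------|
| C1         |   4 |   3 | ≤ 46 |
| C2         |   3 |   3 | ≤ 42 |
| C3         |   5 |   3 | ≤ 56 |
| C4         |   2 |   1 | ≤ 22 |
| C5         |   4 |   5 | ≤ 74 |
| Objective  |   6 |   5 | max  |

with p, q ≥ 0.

At p = 4, q = 10, compute slack b - a·x for each constraint:
  C1: 46 − 46 = 0  (binding)
  C2: 42 − 42 = 0  (binding)
  C3: 56 − 50 = 6  (slack)
  C4: 22 − 18 = 4  (slack)
  C5: 74 − 66 = 8  (slack)

Optimal: p = 4, q = 10
Binding: C1, C2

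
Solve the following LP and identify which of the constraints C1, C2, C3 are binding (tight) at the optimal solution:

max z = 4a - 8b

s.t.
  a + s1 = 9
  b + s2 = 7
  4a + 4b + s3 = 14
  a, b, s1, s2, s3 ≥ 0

At a = 3.5, b = 0, compute slack b - a·x for each constraint:
  C1: 9 − 3.5 = 5.5  (slack)
  C2: 7 − 0 = 7  (slack)
  C3: 14 − 14 = 0  (binding)

Optimal: a = 3.5, b = 0
Binding: C3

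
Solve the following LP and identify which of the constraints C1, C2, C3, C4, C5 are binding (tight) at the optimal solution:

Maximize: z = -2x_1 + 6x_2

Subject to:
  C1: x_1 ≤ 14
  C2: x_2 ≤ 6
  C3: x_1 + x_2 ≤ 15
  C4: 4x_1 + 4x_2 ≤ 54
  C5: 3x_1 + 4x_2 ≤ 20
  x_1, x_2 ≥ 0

At x_1 = 0, x_2 = 5, compute slack b - a·x for each constraint:
  C1: 14 − 0 = 14  (slack)
  C2: 6 − 5 = 1  (slack)
  C3: 15 − 5 = 10  (slack)
  C4: 54 − 20 = 34  (slack)
  C5: 20 − 20 = 0  (binding)

Optimal: x_1 = 0, x_2 = 5
Binding: C5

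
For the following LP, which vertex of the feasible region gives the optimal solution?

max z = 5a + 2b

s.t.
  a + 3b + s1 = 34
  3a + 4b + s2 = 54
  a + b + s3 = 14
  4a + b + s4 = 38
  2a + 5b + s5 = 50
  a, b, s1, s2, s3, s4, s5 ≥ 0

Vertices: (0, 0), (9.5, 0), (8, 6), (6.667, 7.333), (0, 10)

Evaluate the objective at each vertex of the feasible region:
  z(0, 0) = 0
  z(9.5, 0) = 47.5
  z(8, 6) = 52  ←
  z(6.667, 7.333) = 48
  z(0, 10) = 20
The maximum is at a = 8, b = 6.

(8, 6)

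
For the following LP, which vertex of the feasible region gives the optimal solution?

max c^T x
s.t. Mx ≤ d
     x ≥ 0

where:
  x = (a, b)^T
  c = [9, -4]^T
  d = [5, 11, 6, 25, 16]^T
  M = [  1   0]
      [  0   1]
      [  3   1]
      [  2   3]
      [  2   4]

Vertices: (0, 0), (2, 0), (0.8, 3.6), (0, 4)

Evaluate the objective at each vertex of the feasible region:
  z(0, 0) = 0
  z(2, 0) = 18  ←
  z(0.8, 3.6) = -7.2
  z(0, 4) = -16
The maximum is at a = 2, b = 0.

(2, 0)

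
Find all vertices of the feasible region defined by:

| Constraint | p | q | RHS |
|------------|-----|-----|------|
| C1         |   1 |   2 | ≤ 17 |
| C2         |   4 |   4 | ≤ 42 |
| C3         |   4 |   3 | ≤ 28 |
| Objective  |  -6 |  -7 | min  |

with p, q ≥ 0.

(0, 0), (7, 0), (1, 8), (0, 8.5)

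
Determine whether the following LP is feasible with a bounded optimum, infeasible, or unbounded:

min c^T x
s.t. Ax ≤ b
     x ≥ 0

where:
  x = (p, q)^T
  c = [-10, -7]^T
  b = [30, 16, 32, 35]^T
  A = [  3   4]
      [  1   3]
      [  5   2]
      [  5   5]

Feasible with a bounded optimal solution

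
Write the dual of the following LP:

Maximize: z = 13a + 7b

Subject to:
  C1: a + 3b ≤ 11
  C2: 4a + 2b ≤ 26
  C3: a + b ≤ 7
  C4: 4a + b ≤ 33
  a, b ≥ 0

Primal max cᵀx s.t. Ax ≤ b, x ≥ 0  →  Dual min bᵀy s.t. Aᵀy ≥ c, y ≥ 0.

Minimize: z = 11y1 + 26y2 + 7y3 + 33y4

Subject to:
  y1 + 4y2 + y3 + 4y4 ≥ 13
  3y1 + 2y2 + y3 + y4 ≥ 7
  y1, y2, y3, y4 ≥ 0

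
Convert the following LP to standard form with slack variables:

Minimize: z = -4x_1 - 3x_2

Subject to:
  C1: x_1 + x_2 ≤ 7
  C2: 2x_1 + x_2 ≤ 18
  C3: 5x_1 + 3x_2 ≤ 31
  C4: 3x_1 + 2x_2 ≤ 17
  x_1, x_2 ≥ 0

min z = -4x_1 - 3x_2

s.t.
  x_1 + x_2 + s1 = 7
  2x_1 + x_2 + s2 = 18
  5x_1 + 3x_2 + s3 = 31
  3x_1 + 2x_2 + s4 = 17
  x_1, x_2, s1, s2, s3, s4 ≥ 0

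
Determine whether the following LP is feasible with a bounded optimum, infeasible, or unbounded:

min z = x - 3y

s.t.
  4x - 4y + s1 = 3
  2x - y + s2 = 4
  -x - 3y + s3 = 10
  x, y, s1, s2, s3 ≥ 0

Unbounded (objective can decrease without bound)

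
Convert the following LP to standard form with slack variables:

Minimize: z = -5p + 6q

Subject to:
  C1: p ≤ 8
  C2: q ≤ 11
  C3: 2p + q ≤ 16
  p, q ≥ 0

min z = -5p + 6q

s.t.
  p + s1 = 8
  q + s2 = 11
  2p + q + s3 = 16
  p, q, s1, s2, s3 ≥ 0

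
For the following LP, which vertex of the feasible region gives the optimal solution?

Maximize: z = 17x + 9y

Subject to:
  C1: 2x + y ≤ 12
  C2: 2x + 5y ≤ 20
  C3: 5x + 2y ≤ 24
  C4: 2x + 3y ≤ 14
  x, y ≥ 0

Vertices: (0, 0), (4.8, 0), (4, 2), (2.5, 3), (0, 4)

Evaluate the objective at each vertex of the feasible region:
  z(0, 0) = 0
  z(4.8, 0) = 81.6
  z(4, 2) = 86  ←
  z(2.5, 3) = 69.5
  z(0, 4) = 36
The maximum is at x = 4, y = 2.

(4, 2)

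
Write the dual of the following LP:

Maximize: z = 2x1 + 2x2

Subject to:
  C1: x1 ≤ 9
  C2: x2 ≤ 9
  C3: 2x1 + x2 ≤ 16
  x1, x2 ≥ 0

Primal max cᵀx s.t. Ax ≤ b, x ≥ 0  →  Dual min bᵀy s.t. Aᵀy ≥ c, y ≥ 0.

Minimize: z = 9y1 + 9y2 + 16y3

Subject to:
  y1 + 2y3 ≥ 2
  y2 + y3 ≥ 2
  y1, y2, y3 ≥ 0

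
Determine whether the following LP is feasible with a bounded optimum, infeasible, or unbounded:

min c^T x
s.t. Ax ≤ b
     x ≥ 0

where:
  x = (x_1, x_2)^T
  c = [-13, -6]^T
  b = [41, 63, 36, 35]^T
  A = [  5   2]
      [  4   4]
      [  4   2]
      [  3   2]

Feasible with a bounded optimal solution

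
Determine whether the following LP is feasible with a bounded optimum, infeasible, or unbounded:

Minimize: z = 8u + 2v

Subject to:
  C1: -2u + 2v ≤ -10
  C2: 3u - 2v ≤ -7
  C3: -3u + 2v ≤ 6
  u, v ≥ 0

Infeasible (no feasible solution exists)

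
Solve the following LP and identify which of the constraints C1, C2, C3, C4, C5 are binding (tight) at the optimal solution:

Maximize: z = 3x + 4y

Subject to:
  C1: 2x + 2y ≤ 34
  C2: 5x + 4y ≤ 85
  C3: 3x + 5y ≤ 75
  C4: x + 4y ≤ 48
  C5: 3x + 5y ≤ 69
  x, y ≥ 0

At x = 8, y = 9, compute slack b - a·x for each constraint:
  C1: 34 − 34 = 0  (binding)
  C2: 85 − 76 = 9  (slack)
  C3: 75 − 69 = 6  (slack)
  C4: 48 − 44 = 4  (slack)
  C5: 69 − 69 = 0  (binding)

Optimal: x = 8, y = 9
Binding: C1, C5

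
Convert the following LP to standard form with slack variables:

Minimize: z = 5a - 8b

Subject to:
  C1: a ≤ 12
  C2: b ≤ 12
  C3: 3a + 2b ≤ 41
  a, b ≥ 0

min z = 5a - 8b

s.t.
  a + s1 = 12
  b + s2 = 12
  3a + 2b + s3 = 41
  a, b, s1, s2, s3 ≥ 0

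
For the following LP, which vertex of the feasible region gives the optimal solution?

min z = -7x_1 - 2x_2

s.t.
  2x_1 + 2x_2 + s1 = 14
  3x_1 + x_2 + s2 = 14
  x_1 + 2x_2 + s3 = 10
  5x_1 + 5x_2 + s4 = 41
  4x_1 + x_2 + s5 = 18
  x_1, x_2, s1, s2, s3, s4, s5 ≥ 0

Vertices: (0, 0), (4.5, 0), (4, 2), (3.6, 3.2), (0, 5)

Evaluate the objective at each vertex of the feasible region:
  z(0, 0) = 0
  z(4.5, 0) = -31.5
  z(4, 2) = -32  ←
  z(3.6, 3.2) = -31.6
  z(0, 5) = -10
The minimum is at x_1 = 4, x_2 = 2.

(4, 2)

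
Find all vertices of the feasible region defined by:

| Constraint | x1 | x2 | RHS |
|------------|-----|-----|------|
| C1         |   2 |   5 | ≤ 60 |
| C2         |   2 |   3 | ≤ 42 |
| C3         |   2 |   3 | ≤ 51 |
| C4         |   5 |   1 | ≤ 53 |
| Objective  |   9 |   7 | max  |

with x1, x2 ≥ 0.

(0, 0), (10.6, 0), (9, 8), (7.5, 9), (0, 12)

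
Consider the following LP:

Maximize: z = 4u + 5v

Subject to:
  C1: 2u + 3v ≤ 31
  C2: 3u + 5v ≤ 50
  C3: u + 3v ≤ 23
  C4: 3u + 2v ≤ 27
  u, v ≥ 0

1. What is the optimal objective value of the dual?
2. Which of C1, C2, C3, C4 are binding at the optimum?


1. 50
2. C3, C4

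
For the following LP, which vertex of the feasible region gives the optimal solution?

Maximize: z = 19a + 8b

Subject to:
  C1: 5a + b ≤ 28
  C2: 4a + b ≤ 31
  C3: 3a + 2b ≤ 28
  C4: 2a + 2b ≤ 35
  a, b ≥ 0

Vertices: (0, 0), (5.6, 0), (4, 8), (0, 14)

Evaluate the objective at each vertex of the feasible region:
  z(0, 0) = 0
  z(5.6, 0) = 106.4
  z(4, 8) = 140  ←
  z(0, 14) = 112
The maximum is at a = 4, b = 8.

(4, 8)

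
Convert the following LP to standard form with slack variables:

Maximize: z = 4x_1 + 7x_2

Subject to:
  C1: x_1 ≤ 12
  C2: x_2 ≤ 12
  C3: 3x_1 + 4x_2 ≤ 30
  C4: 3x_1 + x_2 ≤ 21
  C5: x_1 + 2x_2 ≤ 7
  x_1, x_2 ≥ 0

max z = 4x_1 + 7x_2

s.t.
  x_1 + s1 = 12
  x_2 + s2 = 12
  3x_1 + 4x_2 + s3 = 30
  3x_1 + x_2 + s4 = 21
  x_1 + 2x_2 + s5 = 7
  x_1, x_2, s1, s2, s3, s4, s5 ≥ 0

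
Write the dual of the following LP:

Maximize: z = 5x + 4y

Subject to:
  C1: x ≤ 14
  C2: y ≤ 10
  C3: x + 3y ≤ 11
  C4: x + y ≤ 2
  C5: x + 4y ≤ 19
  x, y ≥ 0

Primal max cᵀx s.t. Ax ≤ b, x ≥ 0  →  Dual min bᵀy s.t. Aᵀy ≥ c, y ≥ 0.

Minimize: z = 14y1 + 10y2 + 11y3 + 2y4 + 19y5

Subject to:
  y1 + y3 + y4 + y5 ≥ 5
  y2 + 3y3 + y4 + 4y5 ≥ 4
  y1, y2, y3, y4, y5 ≥ 0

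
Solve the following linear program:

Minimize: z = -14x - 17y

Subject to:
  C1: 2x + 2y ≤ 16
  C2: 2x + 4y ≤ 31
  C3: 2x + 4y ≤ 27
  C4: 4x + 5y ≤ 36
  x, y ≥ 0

Evaluate the objective at each vertex of the feasible region:
  z(0, 0) = 0
  z(8, 0) = -112
  z(4, 4) = -124  ←
  z(1.5, 6) = -123
  z(0, 6.75) = -114.8
The minimum is at x = 4, y = 4.

x = 4, y = 4, z = -124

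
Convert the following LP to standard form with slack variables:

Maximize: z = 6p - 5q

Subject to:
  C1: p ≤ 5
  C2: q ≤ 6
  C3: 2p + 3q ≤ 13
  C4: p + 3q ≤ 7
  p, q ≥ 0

max z = 6p - 5q

s.t.
  p + s1 = 5
  q + s2 = 6
  2p + 3q + s3 = 13
  p + 3q + s4 = 7
  p, q, s1, s2, s3, s4 ≥ 0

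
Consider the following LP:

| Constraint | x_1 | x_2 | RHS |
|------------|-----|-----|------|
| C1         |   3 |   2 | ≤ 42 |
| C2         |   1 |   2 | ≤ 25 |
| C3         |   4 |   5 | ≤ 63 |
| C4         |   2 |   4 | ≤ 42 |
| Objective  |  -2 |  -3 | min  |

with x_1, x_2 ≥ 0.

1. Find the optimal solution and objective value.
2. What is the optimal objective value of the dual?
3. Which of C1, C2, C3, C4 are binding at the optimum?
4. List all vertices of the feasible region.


1. x_1 = 7, x_2 = 7, z = -35
2. -35
3. C3, C4
4. (0, 0), (14, 0), (12, 3), (7, 7), (0, 10.5)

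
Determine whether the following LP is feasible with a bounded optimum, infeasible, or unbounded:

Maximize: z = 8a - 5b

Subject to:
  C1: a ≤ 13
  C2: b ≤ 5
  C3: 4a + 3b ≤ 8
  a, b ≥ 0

Feasible with a bounded optimal solution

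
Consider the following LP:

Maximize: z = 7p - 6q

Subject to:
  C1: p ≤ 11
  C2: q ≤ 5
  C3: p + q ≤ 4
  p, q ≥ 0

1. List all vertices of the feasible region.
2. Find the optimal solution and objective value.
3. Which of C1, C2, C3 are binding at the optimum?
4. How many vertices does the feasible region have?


1. (0, 0), (4, 0), (0, 4)
2. p = 4, q = 0, z = 28
3. C3
4. 3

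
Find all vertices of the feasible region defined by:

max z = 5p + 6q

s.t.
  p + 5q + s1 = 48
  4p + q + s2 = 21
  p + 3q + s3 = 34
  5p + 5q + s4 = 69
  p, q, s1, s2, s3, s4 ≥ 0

(0, 0), (5.25, 0), (3, 9), (0, 9.6)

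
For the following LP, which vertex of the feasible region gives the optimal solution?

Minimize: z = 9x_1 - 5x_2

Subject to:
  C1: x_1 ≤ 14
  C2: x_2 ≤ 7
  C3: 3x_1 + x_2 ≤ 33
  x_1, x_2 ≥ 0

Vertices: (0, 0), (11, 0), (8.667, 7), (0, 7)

Evaluate the objective at each vertex of the feasible region:
  z(0, 0) = 0
  z(11, 0) = 99
  z(8.667, 7) = 43
  z(0, 7) = -35  ←
The minimum is at x_1 = 0, x_2 = 7.

(0, 7)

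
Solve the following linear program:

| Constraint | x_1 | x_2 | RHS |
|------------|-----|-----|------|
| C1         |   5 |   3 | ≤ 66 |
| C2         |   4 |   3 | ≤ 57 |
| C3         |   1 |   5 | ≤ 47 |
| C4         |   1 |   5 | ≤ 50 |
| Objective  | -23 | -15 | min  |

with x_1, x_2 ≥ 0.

Evaluate the objective at each vertex of the feasible region:
  z(0, 0) = 0
  z(13.2, 0) = -303.6
  z(9, 7) = -312  ←
  z(8.471, 7.706) = -310.4
  z(0, 9.4) = -141
The minimum is at x_1 = 9, x_2 = 7.

x_1 = 9, x_2 = 7, z = -312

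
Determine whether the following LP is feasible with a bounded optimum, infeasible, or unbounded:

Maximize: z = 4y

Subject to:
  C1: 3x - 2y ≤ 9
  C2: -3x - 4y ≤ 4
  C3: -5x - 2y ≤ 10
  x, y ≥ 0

Unbounded (objective can increase without bound)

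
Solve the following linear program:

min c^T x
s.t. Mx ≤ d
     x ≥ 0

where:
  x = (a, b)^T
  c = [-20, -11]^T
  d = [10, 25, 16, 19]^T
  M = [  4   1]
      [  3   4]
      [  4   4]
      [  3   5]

Evaluate the objective at each vertex of the feasible region:
  z(0, 0) = 0
  z(2.5, 0) = -50
  z(2, 2) = -62  ←
  z(0.5, 3.5) = -48.5
  z(0, 3.8) = -41.8
The minimum is at a = 2, b = 2.

a = 2, b = 2, z = -62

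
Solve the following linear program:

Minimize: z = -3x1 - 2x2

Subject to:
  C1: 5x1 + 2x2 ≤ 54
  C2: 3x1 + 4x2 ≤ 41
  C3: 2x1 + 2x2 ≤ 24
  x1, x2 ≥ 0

Evaluate the objective at each vertex of the feasible region:
  z(0, 0) = 0
  z(10.8, 0) = -32.4
  z(10, 2) = -34  ←
  z(7, 5) = -31
  z(0, 10.25) = -20.5
The minimum is at x1 = 10, x2 = 2.

x1 = 10, x2 = 2, z = -34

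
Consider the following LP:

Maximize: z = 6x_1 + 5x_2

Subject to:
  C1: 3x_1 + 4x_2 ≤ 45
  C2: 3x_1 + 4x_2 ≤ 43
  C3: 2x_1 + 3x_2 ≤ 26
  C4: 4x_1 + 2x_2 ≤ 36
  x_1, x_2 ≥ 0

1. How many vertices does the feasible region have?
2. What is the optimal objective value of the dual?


1. 4
2. 62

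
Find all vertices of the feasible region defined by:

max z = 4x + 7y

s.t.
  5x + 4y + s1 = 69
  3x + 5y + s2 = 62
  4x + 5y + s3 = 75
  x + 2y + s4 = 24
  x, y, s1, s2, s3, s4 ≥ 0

(0, 0), (13.8, 0), (7.462, 7.923), (4, 10), (0, 12)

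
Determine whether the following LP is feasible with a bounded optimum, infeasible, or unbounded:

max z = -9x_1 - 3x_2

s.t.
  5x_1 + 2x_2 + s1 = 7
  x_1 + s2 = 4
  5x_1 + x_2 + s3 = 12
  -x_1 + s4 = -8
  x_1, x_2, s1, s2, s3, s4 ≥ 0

Infeasible (no feasible solution exists)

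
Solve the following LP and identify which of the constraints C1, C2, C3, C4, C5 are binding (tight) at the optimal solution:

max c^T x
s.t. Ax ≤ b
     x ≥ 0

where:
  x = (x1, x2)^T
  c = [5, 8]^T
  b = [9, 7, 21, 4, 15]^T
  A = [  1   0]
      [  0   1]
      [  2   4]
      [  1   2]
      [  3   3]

At x1 = 4, x2 = 0, compute slack b - a·x for each constraint:
  C1: 9 − 4 = 5  (slack)
  C2: 7 − 0 = 7  (slack)
  C3: 21 − 8 = 13  (slack)
  C4: 4 − 4 = 0  (binding)
  C5: 15 − 12 = 3  (slack)

Optimal: x1 = 4, x2 = 0
Binding: C4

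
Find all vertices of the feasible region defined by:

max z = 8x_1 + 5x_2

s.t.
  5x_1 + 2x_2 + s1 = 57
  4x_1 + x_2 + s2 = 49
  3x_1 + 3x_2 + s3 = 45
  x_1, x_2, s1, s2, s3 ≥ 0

(0, 0), (11.4, 0), (9, 6), (0, 15)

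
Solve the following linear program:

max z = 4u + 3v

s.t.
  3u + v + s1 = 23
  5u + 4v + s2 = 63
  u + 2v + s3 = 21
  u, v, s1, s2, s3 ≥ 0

Evaluate the objective at each vertex of the feasible region:
  z(0, 0) = 0
  z(7.667, 0) = 30.67
  z(5, 8) = 44  ←
  z(0, 10.5) = 31.5
The maximum is at u = 5, v = 8.

u = 5, v = 8, z = 44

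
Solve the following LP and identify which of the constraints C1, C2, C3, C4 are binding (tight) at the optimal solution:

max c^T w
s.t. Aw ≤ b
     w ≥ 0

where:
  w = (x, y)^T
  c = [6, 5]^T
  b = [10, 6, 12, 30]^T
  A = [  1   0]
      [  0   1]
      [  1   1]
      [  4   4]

At x = 7.5, y = 0, compute slack b - a·x for each constraint:
  C1: 10 − 7.5 = 2.5  (slack)
  C2: 6 − 0 = 6  (slack)
  C3: 12 − 7.5 = 4.5  (slack)
  C4: 30 − 30 = 0  (binding)

Optimal: x = 7.5, y = 0
Binding: C4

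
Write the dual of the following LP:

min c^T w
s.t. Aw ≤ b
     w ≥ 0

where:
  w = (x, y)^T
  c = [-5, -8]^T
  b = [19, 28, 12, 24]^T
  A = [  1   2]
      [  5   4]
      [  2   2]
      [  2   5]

Primal min cᵀx s.t. Ax ≤ b, x ≥ 0  →  Dual max −bᵀy s.t. Aᵀy ≥ −c, y ≥ 0.

Maximize: z = -19y1 - 28y2 - 12y3 - 24y4

Subject to:
  y1 + 5y2 + 2y3 + 2y4 ≥ 5
  2y1 + 4y2 + 2y3 + 5y4 ≥ 8
  y1, y2, y3, y4 ≥ 0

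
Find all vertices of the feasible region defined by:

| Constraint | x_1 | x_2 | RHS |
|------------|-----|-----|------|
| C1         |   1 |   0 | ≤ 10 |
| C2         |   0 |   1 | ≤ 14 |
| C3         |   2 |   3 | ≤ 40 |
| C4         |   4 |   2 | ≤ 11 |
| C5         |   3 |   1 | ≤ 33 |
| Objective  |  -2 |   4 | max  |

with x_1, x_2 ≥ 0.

(0, 0), (2.75, 0), (0, 5.5)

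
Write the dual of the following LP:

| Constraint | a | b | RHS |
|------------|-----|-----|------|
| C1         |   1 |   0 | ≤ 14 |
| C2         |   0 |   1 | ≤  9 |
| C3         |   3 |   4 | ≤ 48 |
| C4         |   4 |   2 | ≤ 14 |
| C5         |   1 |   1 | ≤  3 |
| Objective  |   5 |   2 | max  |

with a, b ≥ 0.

Primal max cᵀx s.t. Ax ≤ b, x ≥ 0  →  Dual min bᵀy s.t. Aᵀy ≥ c, y ≥ 0.

Minimize: z = 14y1 + 9y2 + 48y3 + 14y4 + 3y5

Subject to:
  y1 + 3y3 + 4y4 + y5 ≥ 5
  y2 + 4y3 + 2y4 + y5 ≥ 2
  y1, y2, y3, y4, y5 ≥ 0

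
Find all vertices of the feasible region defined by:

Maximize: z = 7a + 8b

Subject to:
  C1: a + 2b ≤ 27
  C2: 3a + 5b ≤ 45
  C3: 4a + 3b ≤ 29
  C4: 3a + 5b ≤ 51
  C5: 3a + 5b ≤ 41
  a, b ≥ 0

(0, 0), (7.25, 0), (2, 7), (0, 8.2)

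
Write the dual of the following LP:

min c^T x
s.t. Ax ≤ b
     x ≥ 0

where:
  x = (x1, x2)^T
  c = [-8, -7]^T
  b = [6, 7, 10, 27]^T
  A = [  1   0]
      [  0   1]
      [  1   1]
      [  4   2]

Primal min cᵀx s.t. Ax ≤ b, x ≥ 0  →  Dual max −bᵀy s.t. Aᵀy ≥ −c, y ≥ 0.

Maximize: z = -6y1 - 7y2 - 10y3 - 27y4

Subject to:
  y1 + y3 + 4y4 ≥ 8
  y2 + y3 + 2y4 ≥ 7
  y1, y2, y3, y4 ≥ 0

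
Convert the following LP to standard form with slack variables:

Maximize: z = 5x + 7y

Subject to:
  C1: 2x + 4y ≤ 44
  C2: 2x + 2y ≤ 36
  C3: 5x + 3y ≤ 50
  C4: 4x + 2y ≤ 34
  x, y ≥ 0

max z = 5x + 7y

s.t.
  2x + 4y + s1 = 44
  2x + 2y + s2 = 36
  5x + 3y + s3 = 50
  4x + 2y + s4 = 34
  x, y, s1, s2, s3, s4 ≥ 0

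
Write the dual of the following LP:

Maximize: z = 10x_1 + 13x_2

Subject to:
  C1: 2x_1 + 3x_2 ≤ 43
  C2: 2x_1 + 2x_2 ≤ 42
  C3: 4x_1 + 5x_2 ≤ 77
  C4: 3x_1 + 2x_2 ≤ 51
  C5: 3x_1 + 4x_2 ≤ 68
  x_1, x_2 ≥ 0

Primal max cᵀx s.t. Ax ≤ b, x ≥ 0  →  Dual min bᵀy s.t. Aᵀy ≥ c, y ≥ 0.

Minimize: z = 43y1 + 42y2 + 77y3 + 51y4 + 68y5

Subject to:
  2y1 + 2y2 + 4y3 + 3y4 + 3y5 ≥ 10
  3y1 + 2y2 + 5y3 + 2y4 + 4y5 ≥ 13
  y1, y2, y3, y4, y5 ≥ 0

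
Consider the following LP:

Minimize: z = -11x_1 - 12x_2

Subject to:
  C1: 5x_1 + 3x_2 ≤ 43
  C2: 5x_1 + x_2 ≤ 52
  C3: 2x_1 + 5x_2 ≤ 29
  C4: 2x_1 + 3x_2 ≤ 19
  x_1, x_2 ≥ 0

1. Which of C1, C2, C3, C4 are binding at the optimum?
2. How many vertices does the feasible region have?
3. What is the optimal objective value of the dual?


1. C1, C4
2. 5
3. -100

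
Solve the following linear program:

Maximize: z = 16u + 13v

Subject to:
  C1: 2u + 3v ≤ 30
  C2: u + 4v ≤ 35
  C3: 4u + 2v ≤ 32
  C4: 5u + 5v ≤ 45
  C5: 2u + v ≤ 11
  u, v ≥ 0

Evaluate the objective at each vertex of the feasible region:
  z(0, 0) = 0
  z(5.5, 0) = 88
  z(2, 7) = 123  ←
  z(0.3333, 8.667) = 118
  z(0, 8.75) = 113.8
The maximum is at u = 2, v = 7.

u = 2, v = 7, z = 123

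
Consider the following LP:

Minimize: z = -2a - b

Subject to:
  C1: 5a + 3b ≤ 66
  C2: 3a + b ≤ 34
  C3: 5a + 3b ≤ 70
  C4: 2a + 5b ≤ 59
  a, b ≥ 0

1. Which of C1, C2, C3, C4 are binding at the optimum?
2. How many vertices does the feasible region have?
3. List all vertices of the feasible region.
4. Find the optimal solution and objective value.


1. C1, C2
2. 5
3. (0, 0), (11.33, 0), (9, 7), (8.053, 8.579), (0, 11.8)
4. a = 9, b = 7, z = -25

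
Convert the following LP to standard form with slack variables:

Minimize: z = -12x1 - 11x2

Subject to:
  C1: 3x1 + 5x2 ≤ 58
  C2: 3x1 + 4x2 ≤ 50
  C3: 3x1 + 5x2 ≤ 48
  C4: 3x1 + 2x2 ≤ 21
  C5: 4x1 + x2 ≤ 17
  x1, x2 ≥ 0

min z = -12x1 - 11x2

s.t.
  3x1 + 5x2 + s1 = 58
  3x1 + 4x2 + s2 = 50
  3x1 + 5x2 + s3 = 48
  3x1 + 2x2 + s4 = 21
  4x1 + x2 + s5 = 17
  x1, x2, s1, s2, s3, s4, s5 ≥ 0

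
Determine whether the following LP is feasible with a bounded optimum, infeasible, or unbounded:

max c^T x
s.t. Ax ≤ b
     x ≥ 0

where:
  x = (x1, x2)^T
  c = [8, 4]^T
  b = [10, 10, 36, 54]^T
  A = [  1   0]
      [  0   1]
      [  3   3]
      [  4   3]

Feasible with a bounded optimal solution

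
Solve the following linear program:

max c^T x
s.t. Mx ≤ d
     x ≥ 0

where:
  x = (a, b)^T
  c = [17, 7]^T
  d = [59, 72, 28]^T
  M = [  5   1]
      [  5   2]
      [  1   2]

Evaluate the objective at each vertex of the feasible region:
  z(0, 0) = 0
  z(11.8, 0) = 200.6
  z(10, 9) = 233  ←
  z(0, 14) = 98
The maximum is at a = 10, b = 9.

a = 10, b = 9, z = 233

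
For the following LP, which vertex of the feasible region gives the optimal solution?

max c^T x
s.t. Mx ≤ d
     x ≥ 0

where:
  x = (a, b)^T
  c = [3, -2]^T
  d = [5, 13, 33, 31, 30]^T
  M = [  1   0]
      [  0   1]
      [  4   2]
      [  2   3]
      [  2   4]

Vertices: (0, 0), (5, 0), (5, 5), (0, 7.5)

Evaluate the objective at each vertex of the feasible region:
  z(0, 0) = 0
  z(5, 0) = 15  ←
  z(5, 5) = 5
  z(0, 7.5) = -15
The maximum is at a = 5, b = 0.

(5, 0)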